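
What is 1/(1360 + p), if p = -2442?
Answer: -1/1082 ≈ -0.00092421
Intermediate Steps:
1/(1360 + p) = 1/(1360 - 2442) = 1/(-1082) = -1/1082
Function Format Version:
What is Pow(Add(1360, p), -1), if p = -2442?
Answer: Rational(-1, 1082) ≈ -0.00092421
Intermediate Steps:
Pow(Add(1360, p), -1) = Pow(Add(1360, -2442), -1) = Pow(-1082, -1) = Rational(-1, 1082)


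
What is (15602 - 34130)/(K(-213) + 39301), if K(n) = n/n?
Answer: -9264/19651 ≈ -0.47143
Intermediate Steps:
K(n) = 1
(15602 - 34130)/(K(-213) + 39301) = (15602 - 34130)/(1 + 39301) = -18528/39302 = -18528*1/39302 = -9264/19651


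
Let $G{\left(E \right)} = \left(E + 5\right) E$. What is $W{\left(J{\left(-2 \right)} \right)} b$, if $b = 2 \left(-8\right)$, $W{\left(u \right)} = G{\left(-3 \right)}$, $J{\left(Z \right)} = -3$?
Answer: $96$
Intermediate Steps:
$G{\left(E \right)} = E \left(5 + E\right)$ ($G{\left(E \right)} = \left(5 + E\right) E = E \left(5 + E\right)$)
$W{\left(u \right)} = -6$ ($W{\left(u \right)} = - 3 \left(5 - 3\right) = \left(-3\right) 2 = -6$)
$b = -16$
$W{\left(J{\left(-2 \right)} \right)} b = \left(-6\right) \left(-16\right) = 96$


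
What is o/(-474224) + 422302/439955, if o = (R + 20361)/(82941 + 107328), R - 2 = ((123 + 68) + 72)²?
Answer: 352817809149169/367566622194060 ≈ 0.95987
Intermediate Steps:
R = 69171 (R = 2 + ((123 + 68) + 72)² = 2 + (191 + 72)² = 2 + 263² = 2 + 69169 = 69171)
o = 3316/7047 (o = (69171 + 20361)/(82941 + 107328) = 89532/190269 = 89532*(1/190269) = 3316/7047 ≈ 0.47055)
o/(-474224) + 422302/439955 = (3316/7047)/(-474224) + 422302/439955 = (3316/7047)*(-1/474224) + 422302*(1/439955) = -829/835464132 + 422302/439955 = 352817809149169/367566622194060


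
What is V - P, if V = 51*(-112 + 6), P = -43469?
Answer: 38063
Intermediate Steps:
V = -5406 (V = 51*(-106) = -5406)
V - P = -5406 - 1*(-43469) = -5406 + 43469 = 38063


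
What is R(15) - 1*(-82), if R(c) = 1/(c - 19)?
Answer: 327/4 ≈ 81.750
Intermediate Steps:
R(c) = 1/(-19 + c)
R(15) - 1*(-82) = 1/(-19 + 15) - 1*(-82) = 1/(-4) + 82 = -¼ + 82 = 327/4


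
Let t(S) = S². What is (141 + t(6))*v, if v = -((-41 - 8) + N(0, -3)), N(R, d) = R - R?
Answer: 8673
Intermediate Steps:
N(R, d) = 0
v = 49 (v = -((-41 - 8) + 0) = -(-49 + 0) = -1*(-49) = 49)
(141 + t(6))*v = (141 + 6²)*49 = (141 + 36)*49 = 177*49 = 8673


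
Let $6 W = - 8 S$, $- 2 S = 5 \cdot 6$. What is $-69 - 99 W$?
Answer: $-2049$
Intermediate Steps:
$S = -15$ ($S = - \frac{5 \cdot 6}{2} = \left(- \frac{1}{2}\right) 30 = -15$)
$W = 20$ ($W = \frac{\left(-8\right) \left(-15\right)}{6} = \frac{1}{6} \cdot 120 = 20$)
$-69 - 99 W = -69 - 1980 = -2049$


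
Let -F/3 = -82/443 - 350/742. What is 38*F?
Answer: 1757994/23479 ≈ 74.875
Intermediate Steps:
F = 46263/23479 (F = -3*(-82/443 - 350/742) = -3*(-82*1/443 - 350*1/742) = -3*(-82/443 - 25/53) = -3*(-15421/23479) = 46263/23479 ≈ 1.9704)
38*F = 38*(46263/23479) = 1757994/23479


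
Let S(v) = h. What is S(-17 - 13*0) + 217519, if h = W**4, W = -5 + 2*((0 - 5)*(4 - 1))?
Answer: 1718144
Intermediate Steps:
W = -35 (W = -5 + 2*(-5*3) = -5 + 2*(-15) = -5 - 30 = -35)
h = 1500625 (h = (-35)**4 = 1500625)
S(v) = 1500625
S(-17 - 13*0) + 217519 = 1500625 + 217519 = 1718144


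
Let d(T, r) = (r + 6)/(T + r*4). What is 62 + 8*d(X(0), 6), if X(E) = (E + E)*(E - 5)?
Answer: 66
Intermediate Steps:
X(E) = 2*E*(-5 + E) (X(E) = (2*E)*(-5 + E) = 2*E*(-5 + E))
d(T, r) = (6 + r)/(T + 4*r)
62 + 8*d(X(0), 6) = 62 + 8*((6 + 6)/(2*0*(-5 + 0) + 4*6)) = 62 + 8*(12/(2*0*(-5) + 24)) = 62 + 8*(12/(0 + 24)) = 62 + 8*(12/24) = 62 + 8*((1/24)*12) = 62 + 8*(½) = 62 + 4 = 66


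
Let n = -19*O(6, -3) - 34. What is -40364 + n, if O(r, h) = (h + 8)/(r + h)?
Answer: -121289/3 ≈ -40430.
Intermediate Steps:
O(r, h) = (8 + h)/(h + r)
n = -197/3 (n = -19*(8 - 3)/(-3 + 6) - 34 = -19*5/3 - 34 = -95/3 - 34 = -197/3 ≈ -65.667)
-40364 + n = -40364 - 197/3 = -121289/3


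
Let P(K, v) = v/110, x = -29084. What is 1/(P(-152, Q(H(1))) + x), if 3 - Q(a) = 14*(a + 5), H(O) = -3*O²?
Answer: -22/639853 ≈ -3.4383e-5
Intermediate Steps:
Q(a) = -67 - 14*a (Q(a) = 3 - 14*(a + 5) = 3 - 14*(5 + a) = 3 - (70 + 14*a) = 3 + (-70 - 14*a) = -67 - 14*a)
P(K, v) = v/110 (P(K, v) = v*(1/110) = v/110)
1/(P(-152, Q(H(1))) + x) = 1/((-67 - (-42)*1²)/110 - 29084) = 1/((-67 - (-42))/110 - 29084) = 1/((-67 - 14*(-3))/110 - 29084) = 1/((-67 + 42)/110 - 29084) = 1/((1/110)*(-25) - 29084) = 1/(-5/22 - 29084) = 1/(-639853/22) = -22/639853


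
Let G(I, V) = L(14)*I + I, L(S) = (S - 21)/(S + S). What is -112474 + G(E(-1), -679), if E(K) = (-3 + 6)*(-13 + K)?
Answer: -225011/2 ≈ -1.1251e+5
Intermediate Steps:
L(S) = (-21 + S)/(2*S) (L(S) = (-21 + S)/((2*S)) = (-21 + S)*(1/(2*S)) = (-21 + S)/(2*S))
E(K) = -39 + 3*K (E(K) = 3*(-13 + K) = -39 + 3*K)
G(I, V) = 3*I/4 (G(I, V) = ((½)*(-21 + 14)/14)*I + I = ((½)*(1/14)*(-7))*I + I = -I/4 + I = 3*I/4)
-112474 + G(E(-1), -679) = -112474 + 3*(-39 + 3*(-1))/4 = -112474 + 3*(-39 - 3)/4 = -112474 + (¾)*(-42) = -112474 - 63/2 = -225011/2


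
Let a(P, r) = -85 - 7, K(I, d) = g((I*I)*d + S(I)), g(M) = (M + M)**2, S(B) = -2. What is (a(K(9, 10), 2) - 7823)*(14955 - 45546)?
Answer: 242127765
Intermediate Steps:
g(M) = 4*M**2 (g(M) = (2*M)**2 = 4*M**2)
K(I, d) = 4*(-2 + d*I**2)**2 (K(I, d) = 4*((I*I)*d - 2)**2 = 4*(I**2*d - 2)**2 = 4*(d*I**2 - 2)**2 = 4*(-2 + d*I**2)**2)
a(P, r) = -92
(a(K(9, 10), 2) - 7823)*(14955 - 45546) = (-92 - 7823)*(14955 - 45546) = -7915*(-30591) = 242127765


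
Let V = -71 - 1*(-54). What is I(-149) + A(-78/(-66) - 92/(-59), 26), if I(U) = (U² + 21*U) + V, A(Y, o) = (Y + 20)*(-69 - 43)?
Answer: 10713687/649 ≈ 16508.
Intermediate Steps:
V = -17 (V = -71 + 54 = -17)
A(Y, o) = -2240 - 112*Y (A(Y, o) = (20 + Y)*(-112) = -2240 - 112*Y)
I(U) = -17 + U² + 21*U (I(U) = (U² + 21*U) - 17 = -17 + U² + 21*U)
I(-149) + A(-78/(-66) - 92/(-59), 26) = (-17 + (-149)² + 21*(-149)) + (-2240 - 112*(-78/(-66) - 92/(-59))) = (-17 + 22201 - 3129) + (-2240 - 112*(-78*(-1/66) - 92*(-1/59))) = 19055 + (-2240 - 112*(13/11 + 92/59)) = 19055 + (-2240 - 112*1779/649) = 19055 + (-2240 - 199248/649) = 19055 - 1653008/649 = 10713687/649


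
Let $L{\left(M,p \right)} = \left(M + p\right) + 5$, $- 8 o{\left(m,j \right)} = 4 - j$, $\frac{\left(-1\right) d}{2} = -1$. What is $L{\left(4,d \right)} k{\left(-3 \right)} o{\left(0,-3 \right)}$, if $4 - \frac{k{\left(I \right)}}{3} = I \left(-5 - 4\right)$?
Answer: $\frac{5313}{8} \approx 664.13$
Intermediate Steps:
$d = 2$ ($d = \left(-2\right) \left(-1\right) = 2$)
$o{\left(m,j \right)} = - \frac{1}{2} + \frac{j}{8}$ ($o{\left(m,j \right)} = - \frac{4 - j}{8} = - \frac{1}{2} + \frac{j}{8}$)
$L{\left(M,p \right)} = 5 + M + p$
$k{\left(I \right)} = 12 + 27 I$ ($k{\left(I \right)} = 12 - 3 I \left(-5 - 4\right) = 12 - 3 I \left(-9\right) = 12 - 3 \left(- 9 I\right) = 12 + 27 I$)
$L{\left(4,d \right)} k{\left(-3 \right)} o{\left(0,-3 \right)} = \left(5 + 4 + 2\right) \left(12 + 27 \left(-3\right)\right) \left(- \frac{1}{2} + \frac{1}{8} \left(-3\right)\right) = 11 \left(12 - 81\right) \left(- \frac{1}{2} - \frac{3}{8}\right) = 11 \left(-69\right) \left(- \frac{7}{8}\right) = \left(-759\right) \left(- \frac{7}{8}\right) = \frac{5313}{8}$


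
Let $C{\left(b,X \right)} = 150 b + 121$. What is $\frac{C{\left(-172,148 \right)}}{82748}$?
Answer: $- \frac{25679}{82748} \approx -0.31033$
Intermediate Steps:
$C{\left(b,X \right)} = 121 + 150 b$
$\frac{C{\left(-172,148 \right)}}{82748} = \frac{121 + 150 \left(-172\right)}{82748} = \left(121 - 25800\right) \frac{1}{82748} = \left(-25679\right) \frac{1}{82748} = - \frac{25679}{82748}$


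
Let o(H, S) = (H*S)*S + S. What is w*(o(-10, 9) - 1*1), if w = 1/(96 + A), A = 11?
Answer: -802/107 ≈ -7.4953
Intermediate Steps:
w = 1/107 (w = 1/(96 + 11) = 1/107 ≈ 0.0093458)
o(H, S) = S + H*S**2 (o(H, S) = H*S**2 + S = S + H*S**2)
w*(o(-10, 9) - 1*1) = (9*(1 - 10*9) - 1*1)/107 = (9*(1 - 90) - 1)/107 = (9*(-89) - 1)/107 = (-801 - 1)/107 = (1/107)*(-802) = -802/107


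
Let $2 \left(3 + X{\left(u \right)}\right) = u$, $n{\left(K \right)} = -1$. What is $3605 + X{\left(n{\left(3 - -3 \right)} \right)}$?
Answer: $\frac{7203}{2} \approx 3601.5$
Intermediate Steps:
$X{\left(u \right)} = -3 + \frac{u}{2}$
$3605 + X{\left(n{\left(3 - -3 \right)} \right)} = 3605 + \left(-3 + \frac{1}{2} \left(-1\right)\right) = 3605 - \frac{7}{2} = \frac{7203}{2}$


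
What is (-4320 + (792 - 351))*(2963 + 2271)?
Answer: -20302686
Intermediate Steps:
(-4320 + (792 - 351))*(2963 + 2271) = (-4320 + 441)*5234 = -3879*5234 = -20302686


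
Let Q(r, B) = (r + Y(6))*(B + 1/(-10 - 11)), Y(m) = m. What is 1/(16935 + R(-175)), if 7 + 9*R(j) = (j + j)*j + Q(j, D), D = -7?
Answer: 189/4511830 ≈ 4.1890e-5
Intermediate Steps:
Q(r, B) = (6 + r)*(-1/21 + B) (Q(r, B) = (r + 6)*(B + 1/(-10 - 11)) = (6 + r)*(B + 1/(-21)) = (6 + r)*(B - 1/21) = (6 + r)*(-1/21 + B))
R(j) = -115/21 - 148*j/189 + 2*j²/9 (R(j) = -7/9 + ((j + j)*j + (-2/7 + 6*(-7) - j/21 - 7*j))/9 = -7/9 + ((2*j)*j + (-2/7 - 42 - j/21 - 7*j))/9 = -7/9 + (2*j² + (-296/7 - 148*j/21))/9 = -7/9 + (-296/7 + 2*j² - 148*j/21)/9 = -7/9 + (-296/63 - 148*j/189 + 2*j²/9) = -115/21 - 148*j/189 + 2*j²/9)
1/(16935 + R(-175)) = 1/(16935 + (-115/21 - 148/189*(-175) + (2/9)*(-175)²)) = 1/(16935 + (-115/21 + 3700/27 + (2/9)*30625)) = 1/(16935 + (-115/21 + 3700/27 + 61250/9)) = 1/(16935 + 1311115/189) = 1/(4511830/189) = 189/4511830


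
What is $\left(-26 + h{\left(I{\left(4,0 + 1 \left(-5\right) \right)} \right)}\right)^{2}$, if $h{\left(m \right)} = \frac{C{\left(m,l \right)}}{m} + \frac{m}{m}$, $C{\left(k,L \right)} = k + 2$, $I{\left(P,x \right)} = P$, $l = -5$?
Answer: $\frac{2209}{4} \approx 552.25$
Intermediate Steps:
$C{\left(k,L \right)} = 2 + k$
$h{\left(m \right)} = 1 + \frac{2 + m}{m}$ ($h{\left(m \right)} = \frac{2 + m}{m} + \frac{m}{m} = \frac{2 + m}{m} + 1 = 1 + \frac{2 + m}{m}$)
$\left(-26 + h{\left(I{\left(4,0 + 1 \left(-5\right) \right)} \right)}\right)^{2} = \left(-26 + \left(2 + \frac{2}{4}\right)\right)^{2} = \left(-26 + \left(2 + 2 \cdot \frac{1}{4}\right)\right)^{2} = \left(-26 + \left(2 + \frac{1}{2}\right)\right)^{2} = \left(-26 + \frac{5}{2}\right)^{2} = \left(- \frac{47}{2}\right)^{2} = \frac{2209}{4}$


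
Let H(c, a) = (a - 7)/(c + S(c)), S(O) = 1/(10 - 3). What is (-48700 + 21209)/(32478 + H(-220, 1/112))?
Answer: -25071792/29619965 ≈ -0.84645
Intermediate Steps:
S(O) = ⅐ (S(O) = 1/7 = ⅐)
H(c, a) = (-7 + a)/(⅐ + c) (H(c, a) = (a - 7)/(c + ⅐) = (-7 + a)/(⅐ + c))
(-48700 + 21209)/(32478 + H(-220, 1/112)) = (-48700 + 21209)/(32478 + 7*(-7 + 1/112)/(1 + 7*(-220))) = -27491/(32478 + 7*(-7 + 1/112)/(1 - 1540)) = -27491/(32478 + 7*(-783/112)/(-1539)) = -27491/(32478 + 7*(-1/1539)*(-783/112)) = -27491/(32478 + 29/912) = -27491/29619965/912 = -27491*912/29619965 = -25071792/29619965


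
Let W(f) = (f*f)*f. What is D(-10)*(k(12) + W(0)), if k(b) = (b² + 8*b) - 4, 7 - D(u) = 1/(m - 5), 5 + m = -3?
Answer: 21712/13 ≈ 1670.2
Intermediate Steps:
m = -8 (m = -5 - 3 = -8)
D(u) = 92/13 (D(u) = 7 - 1/(-8 - 5) = 7 - 1/(-13) = 7 - 1*(-1/13) = 7 + 1/13 = 92/13)
W(f) = f³ (W(f) = f²*f = f³)
k(b) = -4 + b² + 8*b
D(-10)*(k(12) + W(0)) = 92*((-4 + 12² + 8*12) + 0³)/13 = 92*((-4 + 144 + 96) + 0)/13 = 92*(236 + 0)/13 = (92/13)*236 = 21712/13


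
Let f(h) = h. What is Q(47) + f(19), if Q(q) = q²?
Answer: 2228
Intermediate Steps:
Q(47) + f(19) = 47² + 19 = 2209 + 19 = 2228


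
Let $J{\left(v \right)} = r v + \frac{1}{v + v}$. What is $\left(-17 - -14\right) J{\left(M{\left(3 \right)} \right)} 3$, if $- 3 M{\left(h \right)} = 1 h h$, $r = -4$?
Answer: $- \frac{213}{2} \approx -106.5$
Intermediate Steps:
$M{\left(h \right)} = - \frac{h^{2}}{3}$ ($M{\left(h \right)} = - \frac{1 h h}{3} = - \frac{1 h^{2}}{3} = - \frac{h^{2}}{3}$)
$J{\left(v \right)} = \frac{1}{2 v} - 4 v$ ($J{\left(v \right)} = - 4 v + \frac{1}{v + v} = - 4 v + \frac{1}{2 v} = \frac{1}{2 v} - 4 v$)
$\left(-17 - -14\right) J{\left(M{\left(3 \right)} \right)} 3 = \left(-17 - -14\right) \left(\frac{1}{2 \left(- \frac{3^{2}}{3}\right)} - 4 \left(- \frac{3^{2}}{3}\right)\right) 3 = \left(-17 + 14\right) \left(\frac{1}{2 \left(\left(- \frac{1}{3}\right) 9\right)} - 4 \left(\left(- \frac{1}{3}\right) 9\right)\right) 3 = - 3 \left(\frac{1}{2 \left(-3\right)} - -12\right) 3 = - 3 \left(\frac{1}{2} \left(- \frac{1}{3}\right) + 12\right) 3 = - 3 \left(- \frac{1}{6} + 12\right) 3 = \left(-3\right) \frac{71}{6} \cdot 3 = \left(- \frac{71}{2}\right) 3 = - \frac{213}{2}$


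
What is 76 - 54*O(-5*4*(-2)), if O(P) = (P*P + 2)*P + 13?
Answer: -3460946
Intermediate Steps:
O(P) = 13 + P*(2 + P**2) (O(P) = (P**2 + 2)*P + 13 = (2 + P**2)*P + 13 = P*(2 + P**2) + 13 = 13 + P*(2 + P**2))
76 - 54*O(-5*4*(-2)) = 76 - 54*(13 + (-5*4*(-2))**3 + 2*(-5*4*(-2))) = 76 - 54*(13 + (-20*(-2))**3 + 2*(-20*(-2))) = 76 - 54*(13 + 40**3 + 2*40) = 76 - 54*(13 + 64000 + 80) = 76 - 54*64093 = 76 - 3461022 = -3460946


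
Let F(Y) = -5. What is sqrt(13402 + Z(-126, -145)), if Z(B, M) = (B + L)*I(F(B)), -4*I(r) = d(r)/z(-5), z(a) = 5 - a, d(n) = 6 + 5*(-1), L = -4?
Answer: 43*sqrt(29)/2 ≈ 115.78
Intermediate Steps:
d(n) = 1 (d(n) = 6 - 5 = 1)
I(r) = -1/40 (I(r) = -1/(4*(5 - 1*(-5))) = -1/(4*(5 + 5)) = -1/(4*10) = -1/4*1/10 = -1/40)
Z(B, M) = 1/10 - B/40 (Z(B, M) = (B - 4)*(-1/40) = (-4 + B)*(-1/40) = 1/10 - B/40)
sqrt(13402 + Z(-126, -145)) = sqrt(13402 + (1/10 - 1/40*(-126))) = sqrt(13402 + (1/10 + 63/20)) = sqrt(13402 + 13/4) = sqrt(53621/4) = 43*sqrt(29)/2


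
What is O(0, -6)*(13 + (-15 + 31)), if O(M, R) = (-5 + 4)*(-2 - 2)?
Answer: 116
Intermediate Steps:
O(M, R) = 4 (O(M, R) = -1*(-4) = 4)
O(0, -6)*(13 + (-15 + 31)) = 4*(13 + (-15 + 31)) = 4*(13 + 16) = 4*29 = 116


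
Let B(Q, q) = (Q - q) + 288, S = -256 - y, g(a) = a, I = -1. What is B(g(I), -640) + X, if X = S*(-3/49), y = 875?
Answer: 48816/49 ≈ 996.25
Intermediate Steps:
S = -1131 (S = -256 - 1*875 = -256 - 875 = -1131)
B(Q, q) = 288 + Q - q
X = 3393/49 (X = -(-3393)/49 = -1131*(-3/49) = 3393/49 ≈ 69.245)
B(g(I), -640) + X = (288 - 1 - 1*(-640)) + 3393/49 = (288 - 1 + 640) + 3393/49 = 927 + 3393/49 = 48816/49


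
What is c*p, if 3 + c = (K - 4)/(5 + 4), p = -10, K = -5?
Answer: 40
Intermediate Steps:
c = -4 (c = -3 + (-5 - 4)/(5 + 4) = -3 - 9/9 = -3 - 9*⅑ = -3 - 1 = -4)
c*p = -4*(-10) = 40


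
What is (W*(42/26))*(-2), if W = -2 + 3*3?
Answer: -294/13 ≈ -22.615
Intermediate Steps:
W = 7 (W = -2 + 9 = 7)
(W*(42/26))*(-2) = (7*(42/26))*(-2) = (7*(42*(1/26)))*(-2) = (7*(21/13))*(-2) = (147/13)*(-2) = -294/13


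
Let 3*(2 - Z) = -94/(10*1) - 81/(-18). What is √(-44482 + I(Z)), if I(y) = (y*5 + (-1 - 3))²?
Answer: I*√1594127/6 ≈ 210.43*I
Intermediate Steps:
Z = 109/30 (Z = 2 - (-94/(10*1) - 81/(-18))/3 = 2 - (-94/10 - 81*(-1/18))/3 = 2 - (-94*⅒ + 9/2)/3 = 2 - (-47/5 + 9/2)/3 = 2 - ⅓*(-49/10) = 2 + 49/30 = 109/30 ≈ 3.6333)
I(y) = (-4 + 5*y)² (I(y) = (5*y - 4)² = (-4 + 5*y)²)
√(-44482 + I(Z)) = √(-44482 + (-4 + 5*(109/30))²) = √(-44482 + (-4 + 109/6)²) = √(-44482 + (85/6)²) = √(-44482 + 7225/36) = √(-1594127/36) = I*√1594127/6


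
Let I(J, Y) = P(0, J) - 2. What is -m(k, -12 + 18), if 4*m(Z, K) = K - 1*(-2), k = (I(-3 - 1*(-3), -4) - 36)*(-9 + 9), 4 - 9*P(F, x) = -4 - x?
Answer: -2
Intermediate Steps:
P(F, x) = 8/9 + x/9 (P(F, x) = 4/9 - (-4 - x)/9 = 4/9 + (4/9 + x/9) = 8/9 + x/9)
I(J, Y) = -10/9 + J/9 (I(J, Y) = (8/9 + J/9) - 2 = -10/9 + J/9)
k = 0 (k = ((-10/9 + (-3 - 1*(-3))/9) - 36)*(-9 + 9) = ((-10/9 + (-3 + 3)/9) - 36)*0 = ((-10/9 + (⅑)*0) - 36)*0 = ((-10/9 + 0) - 36)*0 = (-10/9 - 36)*0 = -334/9*0 = 0)
m(Z, K) = ½ + K/4 (m(Z, K) = (K - 1*(-2))/4 = (K + 2)/4 = (2 + K)/4 = ½ + K/4)
-m(k, -12 + 18) = -(½ + (-12 + 18)/4) = -(½ + (¼)*6) = -(½ + 3/2) = -1*2 = -2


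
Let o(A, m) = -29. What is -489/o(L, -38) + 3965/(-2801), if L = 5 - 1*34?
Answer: 1254704/81229 ≈ 15.447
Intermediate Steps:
L = -29 (L = 5 - 34 = -29)
-489/o(L, -38) + 3965/(-2801) = -489/(-29) + 3965/(-2801) = -489*(-1/29) + 3965*(-1/2801) = 489/29 - 3965/2801 = 1254704/81229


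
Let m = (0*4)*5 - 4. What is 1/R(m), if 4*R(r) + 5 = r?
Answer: -4/9 ≈ -0.44444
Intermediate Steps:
m = -4 (m = 0*5 - 4 = 0 - 4 = -4)
R(r) = -5/4 + r/4
1/R(m) = 1/(-5/4 + (¼)*(-4)) = 1/(-5/4 - 1) = 1/(-9/4) = -4/9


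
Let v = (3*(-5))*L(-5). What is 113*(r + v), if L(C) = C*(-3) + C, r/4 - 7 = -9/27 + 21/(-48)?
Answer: -169613/12 ≈ -14134.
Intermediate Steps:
r = 299/12 (r = 28 + 4*(-9/27 + 21/(-48)) = 28 + 4*(-9*1/27 + 21*(-1/48)) = 28 + 4*(-⅓ - 7/16) = 28 + 4*(-37/48) = 28 - 37/12 = 299/12 ≈ 24.917)
L(C) = -2*C (L(C) = -3*C + C = -2*C)
v = -150 (v = (3*(-5))*(-2*(-5)) = -15*10 = -150)
113*(r + v) = 113*(299/12 - 150) = 113*(-1501/12) = -169613/12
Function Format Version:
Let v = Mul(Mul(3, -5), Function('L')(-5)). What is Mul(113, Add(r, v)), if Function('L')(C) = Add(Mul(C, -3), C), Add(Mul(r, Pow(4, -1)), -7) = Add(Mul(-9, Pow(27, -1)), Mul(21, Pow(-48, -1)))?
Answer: Rational(-169613, 12) ≈ -14134.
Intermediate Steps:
r = Rational(299, 12) (r = Add(28, Mul(4, Add(Mul(-9, Pow(27, -1)), Mul(21, Pow(-48, -1))))) = Add(28, Mul(4, Add(Mul(-9, Rational(1, 27)), Mul(21, Rational(-1, 48))))) = Add(28, Mul(4, Add(Rational(-1, 3), Rational(-7, 16)))) = Add(28, Mul(4, Rational(-37, 48))) = Add(28, Rational(-37, 12)) = Rational(299, 12) ≈ 24.917)
Function('L')(C) = Mul(-2, C) (Function('L')(C) = Add(Mul(-3, C), C) = Mul(-2, C))
v = -150 (v = Mul(Mul(3, -5), Mul(-2, -5)) = Mul(-15, 10) = -150)
Mul(113, Add(r, v)) = Mul(113, Add(Rational(299, 12), -150)) = Mul(113, Rational(-1501, 12)) = Rational(-169613, 12)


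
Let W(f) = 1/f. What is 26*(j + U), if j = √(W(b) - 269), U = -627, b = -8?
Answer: -16302 + 13*I*√4306/2 ≈ -16302.0 + 426.53*I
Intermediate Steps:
j = I*√4306/4 (j = √(1/(-8) - 269) = √(-⅛ - 269) = √(-2153/8) = I*√4306/4 ≈ 16.405*I)
26*(j + U) = 26*(I*√4306/4 - 627) = 26*(-627 + I*√4306/4) = -16302 + 13*I*√4306/2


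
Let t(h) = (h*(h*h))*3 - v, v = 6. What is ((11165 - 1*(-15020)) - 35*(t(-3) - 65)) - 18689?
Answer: 12816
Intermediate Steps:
t(h) = -6 + 3*h³ (t(h) = (h*(h*h))*3 - 1*6 = (h*h²)*3 - 6 = h³*3 - 6 = 3*h³ - 6 = -6 + 3*h³)
((11165 - 1*(-15020)) - 35*(t(-3) - 65)) - 18689 = ((11165 - 1*(-15020)) - 35*((-6 + 3*(-3)³) - 65)) - 18689 = ((11165 + 15020) - 35*((-6 + 3*(-27)) - 65)) - 18689 = (26185 - 35*((-6 - 81) - 65)) - 18689 = (26185 - 35*(-87 - 65)) - 18689 = (26185 - 35*(-152)) - 18689 = (26185 + 5320) - 18689 = 31505 - 18689 = 12816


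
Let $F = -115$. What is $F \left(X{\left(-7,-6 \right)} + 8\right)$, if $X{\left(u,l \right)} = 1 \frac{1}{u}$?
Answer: $- \frac{6325}{7} \approx -903.57$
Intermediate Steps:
$X{\left(u,l \right)} = \frac{1}{u}$
$F \left(X{\left(-7,-6 \right)} + 8\right) = - 115 \left(\frac{1}{-7} + 8\right) = - 115 \left(- \frac{1}{7} + 8\right) = \left(-115\right) \frac{55}{7} = - \frac{6325}{7}$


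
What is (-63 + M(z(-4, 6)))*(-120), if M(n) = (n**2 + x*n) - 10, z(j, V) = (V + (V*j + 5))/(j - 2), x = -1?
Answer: 25370/3 ≈ 8456.7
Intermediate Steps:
z(j, V) = (5 + V + V*j)/(-2 + j) (z(j, V) = (V + (5 + V*j))/(-2 + j) = (5 + V + V*j)/(-2 + j))
M(n) = -10 + n**2 - n (M(n) = (n**2 - n) - 10 = -10 + n**2 - n)
(-63 + M(z(-4, 6)))*(-120) = (-63 + (-10 + ((5 + 6 + 6*(-4))/(-2 - 4))**2 - (5 + 6 + 6*(-4))/(-2 - 4)))*(-120) = (-63 + (-10 + ((5 + 6 - 24)/(-6))**2 - (5 + 6 - 24)/(-6)))*(-120) = (-63 + (-10 + (-1/6*(-13))**2 - (-1)*(-13)/6))*(-120) = (-63 + (-10 + (13/6)**2 - 1*13/6))*(-120) = (-63 + (-10 + 169/36 - 13/6))*(-120) = (-63 - 269/36)*(-120) = -2537/36*(-120) = 25370/3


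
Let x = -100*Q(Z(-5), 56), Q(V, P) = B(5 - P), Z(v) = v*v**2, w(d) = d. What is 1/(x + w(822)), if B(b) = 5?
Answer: 1/322 ≈ 0.0031056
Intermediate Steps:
Z(v) = v**3
Q(V, P) = 5
x = -500 (x = -100*5 = -500)
1/(x + w(822)) = 1/(-500 + 822) = 1/322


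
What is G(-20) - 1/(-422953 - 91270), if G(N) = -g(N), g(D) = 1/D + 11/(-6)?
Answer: 58107259/30853380 ≈ 1.8833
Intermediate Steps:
g(D) = -11/6 + 1/D (g(D) = 1/D + 11*(-⅙) = 1/D - 11/6 = -11/6 + 1/D)
G(N) = 11/6 - 1/N (G(N) = -(-11/6 + 1/N) = 11/6 - 1/N)
G(-20) - 1/(-422953 - 91270) = (11/6 - 1/(-20)) - 1/(-422953 - 91270) = (11/6 - 1*(-1/20)) - 1/(-514223) = (11/6 + 1/20) - 1*(-1/514223) = 113/60 + 1/514223 = 58107259/30853380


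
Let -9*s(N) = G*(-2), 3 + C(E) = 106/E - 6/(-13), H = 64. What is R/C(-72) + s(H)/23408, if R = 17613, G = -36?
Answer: -24118680461/5492102 ≈ -4391.5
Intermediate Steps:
C(E) = -33/13 + 106/E (C(E) = -3 + (106/E - 6/(-13)) = -3 + (106/E - 6*(-1/13)) = -3 + (106/E + 6/13) = -3 + (6/13 + 106/E) = -33/13 + 106/E)
s(N) = -8 (s(N) = -(-4)*(-2) = -1/9*72 = -8)
R/C(-72) + s(H)/23408 = 17613/(-33/13 + 106/(-72)) - 8/23408 = 17613/(-33/13 + 106*(-1/72)) - 8*1/23408 = 17613/(-33/13 - 53/36) - 1/2926 = 17613/(-1877/468) - 1/2926 = 17613*(-468/1877) - 1/2926 = -8242884/1877 - 1/2926 = -24118680461/5492102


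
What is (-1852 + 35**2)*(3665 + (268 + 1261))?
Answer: -3256638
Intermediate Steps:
(-1852 + 35**2)*(3665 + (268 + 1261)) = (-1852 + 1225)*(3665 + 1529) = -627*5194 = -3256638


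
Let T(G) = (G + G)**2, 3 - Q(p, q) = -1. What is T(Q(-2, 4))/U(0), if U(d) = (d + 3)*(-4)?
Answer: -16/3 ≈ -5.3333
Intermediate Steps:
Q(p, q) = 4 (Q(p, q) = 3 - 1*(-1) = 3 + 1 = 4)
T(G) = 4*G**2 (T(G) = (2*G)**2 = 4*G**2)
U(d) = -12 - 4*d (U(d) = (3 + d)*(-4) = -12 - 4*d)
T(Q(-2, 4))/U(0) = (4*4**2)/(-12 - 4*0) = (4*16)/(-12 + 0) = 64/(-12) = 64*(-1/12) = -16/3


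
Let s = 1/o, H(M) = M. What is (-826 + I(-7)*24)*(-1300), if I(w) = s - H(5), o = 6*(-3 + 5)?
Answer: 1227200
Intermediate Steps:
o = 12 (o = 6*2 = 12)
s = 1/12 ≈ 0.083333
I(w) = -59/12 (I(w) = 1/12 - 5 = -59/12)
(-826 + I(-7)*24)*(-1300) = (-826 - 59/12*24)*(-1300) = (-826 - 118)*(-1300) = -944*(-1300) = 1227200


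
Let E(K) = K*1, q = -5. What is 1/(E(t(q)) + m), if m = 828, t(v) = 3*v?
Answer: 1/813 ≈ 0.0012300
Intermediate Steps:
E(K) = K
1/(E(t(q)) + m) = 1/(3*(-5) + 828) = 1/(-15 + 828) = 1/813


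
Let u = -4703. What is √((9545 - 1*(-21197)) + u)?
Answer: √26039 ≈ 161.37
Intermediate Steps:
√((9545 - 1*(-21197)) + u) = √((9545 - 1*(-21197)) - 4703) = √((9545 + 21197) - 4703) = √(30742 - 4703) = √26039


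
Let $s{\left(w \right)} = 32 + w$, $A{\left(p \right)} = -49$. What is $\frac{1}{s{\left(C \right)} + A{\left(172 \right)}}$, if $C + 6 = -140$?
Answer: $- \frac{1}{163} \approx -0.006135$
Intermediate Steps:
$C = -146$ ($C = -6 - 140 = -146$)
$\frac{1}{s{\left(C \right)} + A{\left(172 \right)}} = \frac{1}{\left(32 - 146\right) - 49} = \frac{1}{-114 - 49} = \frac{1}{-163} = - \frac{1}{163}$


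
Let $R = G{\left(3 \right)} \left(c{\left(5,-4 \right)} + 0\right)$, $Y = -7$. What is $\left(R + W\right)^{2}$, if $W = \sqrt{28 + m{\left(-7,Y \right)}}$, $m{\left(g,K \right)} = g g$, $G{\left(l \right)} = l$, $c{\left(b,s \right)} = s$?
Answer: $\left(12 - \sqrt{77}\right)^{2} \approx 10.401$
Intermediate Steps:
$m{\left(g,K \right)} = g^{2}$
$W = \sqrt{77}$ ($W = \sqrt{28 + \left(-7\right)^{2}} = \sqrt{28 + 49} = \sqrt{77} \approx 8.775$)
$R = -12$ ($R = 3 \left(-4 + 0\right) = 3 \left(-4\right) = -12$)
$\left(R + W\right)^{2} = \left(-12 + \sqrt{77}\right)^{2}$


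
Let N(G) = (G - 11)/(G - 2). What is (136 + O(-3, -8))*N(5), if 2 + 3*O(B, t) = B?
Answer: -806/3 ≈ -268.67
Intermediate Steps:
O(B, t) = -⅔ + B/3
N(G) = (-11 + G)/(-2 + G)
(136 + O(-3, -8))*N(5) = (136 + (-⅔ + (⅓)*(-3)))*((-11 + 5)/(-2 + 5)) = (136 + (-⅔ - 1))*(-6/3) = (136 - 5/3)*((⅓)*(-6)) = (403/3)*(-2) = -806/3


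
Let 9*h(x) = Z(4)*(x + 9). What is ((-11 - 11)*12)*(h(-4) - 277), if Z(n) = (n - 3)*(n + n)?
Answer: 215864/3 ≈ 71955.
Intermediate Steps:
Z(n) = 2*n*(-3 + n) (Z(n) = (-3 + n)*(2*n) = 2*n*(-3 + n))
h(x) = 8 + 8*x/9 (h(x) = ((2*4*(-3 + 4))*(x + 9))/9 = ((2*4*1)*(9 + x))/9 = (8*(9 + x))/9 = (72 + 8*x)/9 = 8 + 8*x/9)
((-11 - 11)*12)*(h(-4) - 277) = ((-11 - 11)*12)*((8 + (8/9)*(-4)) - 277) = (-22*12)*((8 - 32/9) - 277) = -264*(40/9 - 277) = -264*(-2453/9) = 215864/3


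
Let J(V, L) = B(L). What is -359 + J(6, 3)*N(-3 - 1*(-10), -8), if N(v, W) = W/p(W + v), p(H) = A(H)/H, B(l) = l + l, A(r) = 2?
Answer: -335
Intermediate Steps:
B(l) = 2*l
J(V, L) = 2*L
p(H) = 2/H
N(v, W) = W*(W/2 + v/2) (N(v, W) = W/((2/(W + v))) = W*(W/2 + v/2))
-359 + J(6, 3)*N(-3 - 1*(-10), -8) = -359 + (2*3)*((½)*(-8)*(-8 + (-3 - 1*(-10)))) = -359 + 6*((½)*(-8)*(-8 + (-3 + 10))) = -359 + 6*((½)*(-8)*(-8 + 7)) = -359 + 6*((½)*(-8)*(-1)) = -359 + 6*4 = -359 + 24 = -335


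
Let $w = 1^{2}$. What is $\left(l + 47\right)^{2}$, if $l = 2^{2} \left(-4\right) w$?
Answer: $961$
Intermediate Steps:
$w = 1$
$l = -16$ ($l = 2^{2} \left(-4\right) 1 = 4 \left(-4\right) 1 = \left(-16\right) 1 = -16$)
$\left(l + 47\right)^{2} = \left(-16 + 47\right)^{2} = 31^{2} = 961$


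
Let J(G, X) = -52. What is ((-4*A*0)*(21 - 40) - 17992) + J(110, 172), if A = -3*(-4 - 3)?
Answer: -18044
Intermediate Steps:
A = 21 (A = -3*(-7) = 21)
((-4*A*0)*(21 - 40) - 17992) + J(110, 172) = ((-4*21*0)*(21 - 40) - 17992) - 52 = (-84*0*(-19) - 17992) - 52 = (0*(-19) - 17992) - 52 = (0 - 17992) - 52 = -17992 - 52 = -18044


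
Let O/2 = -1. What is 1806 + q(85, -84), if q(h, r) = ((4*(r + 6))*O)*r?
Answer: -50610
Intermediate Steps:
O = -2 (O = 2*(-1) = -2)
q(h, r) = r*(-48 - 8*r) (q(h, r) = ((4*(r + 6))*(-2))*r = ((4*(6 + r))*(-2))*r = ((24 + 4*r)*(-2))*r = (-48 - 8*r)*r = r*(-48 - 8*r))
1806 + q(85, -84) = 1806 - 8*(-84)*(6 - 84) = 1806 - 8*(-84)*(-78) = 1806 - 52416 = -50610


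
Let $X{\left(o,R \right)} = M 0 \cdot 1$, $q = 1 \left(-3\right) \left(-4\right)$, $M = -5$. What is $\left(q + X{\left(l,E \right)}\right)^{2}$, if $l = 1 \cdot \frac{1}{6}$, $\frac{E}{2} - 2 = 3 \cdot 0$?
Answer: $144$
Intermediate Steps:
$E = 4$ ($E = 4 + 2 \cdot 3 \cdot 0 = 4 + 2 \cdot 0 = 4 + 0 = 4$)
$q = 12$ ($q = \left(-3\right) \left(-4\right) = 12$)
$l = \frac{1}{6}$ ($l = 1 \cdot \frac{1}{6} = \frac{1}{6} \approx 0.16667$)
$X{\left(o,R \right)} = 0$ ($X{\left(o,R \right)} = \left(-5\right) 0 \cdot 1 = 0 \cdot 1 = 0$)
$\left(q + X{\left(l,E \right)}\right)^{2} = \left(12 + 0\right)^{2} = 12^{2} = 144$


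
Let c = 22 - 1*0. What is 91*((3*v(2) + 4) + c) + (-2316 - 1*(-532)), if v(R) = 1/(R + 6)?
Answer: 4929/8 ≈ 616.13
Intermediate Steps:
v(R) = 1/(6 + R)
c = 22 (c = 22 + 0 = 22)
91*((3*v(2) + 4) + c) + (-2316 - 1*(-532)) = 91*((3/(6 + 2) + 4) + 22) + (-2316 - 1*(-532)) = 91*((3/8 + 4) + 22) + (-2316 + 532) = 91*((3*(1/8) + 4) + 22) - 1784 = 91*((3/8 + 4) + 22) - 1784 = 91*(35/8 + 22) - 1784 = 91*(211/8) - 1784 = 19201/8 - 1784 = 4929/8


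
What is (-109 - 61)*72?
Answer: -12240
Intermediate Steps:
(-109 - 61)*72 = -170*72 = -12240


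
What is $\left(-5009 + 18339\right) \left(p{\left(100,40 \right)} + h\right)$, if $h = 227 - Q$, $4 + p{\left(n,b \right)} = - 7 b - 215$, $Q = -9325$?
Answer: $120676490$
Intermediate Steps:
$p{\left(n,b \right)} = -219 - 7 b$ ($p{\left(n,b \right)} = -4 - \left(215 + 7 b\right) = -219 - 7 b$)
$h = 9552$ ($h = 227 - -9325 = 227 + 9325 = 9552$)
$\left(-5009 + 18339\right) \left(p{\left(100,40 \right)} + h\right) = \left(-5009 + 18339\right) \left(\left(-219 - 280\right) + 9552\right) = 13330 \left(\left(-219 - 280\right) + 9552\right) = 13330 \left(-499 + 9552\right) = 13330 \cdot 9053 = 120676490$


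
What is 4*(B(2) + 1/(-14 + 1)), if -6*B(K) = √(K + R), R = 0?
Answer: -4/13 - 2*√2/3 ≈ -1.2505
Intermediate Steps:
B(K) = -√K/6 (B(K) = -√(K + 0)/6 = -√K/6)
4*(B(2) + 1/(-14 + 1)) = 4*(-√2/6 + 1/(-14 + 1)) = 4*(-√2/6 + 1/(-13)) = 4*(-√2/6 - 1/13) = 4*(-1/13 - √2/6) = -4/13 - 2*√2/3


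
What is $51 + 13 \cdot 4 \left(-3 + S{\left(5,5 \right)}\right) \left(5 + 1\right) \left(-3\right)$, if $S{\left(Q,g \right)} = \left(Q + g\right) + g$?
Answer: $-11181$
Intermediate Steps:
$S{\left(Q,g \right)} = Q + 2 g$
$51 + 13 \cdot 4 \left(-3 + S{\left(5,5 \right)}\right) \left(5 + 1\right) \left(-3\right) = 51 + 13 \cdot 4 \left(-3 + \left(5 + 2 \cdot 5\right)\right) \left(5 + 1\right) \left(-3\right) = 51 + 13 \cdot 4 \left(-3 + \left(5 + 10\right)\right) 6 \left(-3\right) = 51 + 13 \cdot 4 \left(-3 + 15\right) 6 \left(-3\right) = 51 + 13 \cdot 4 \cdot 12 \cdot 6 \left(-3\right) = 51 + 13 \cdot 4 \cdot 72 \left(-3\right) = 51 + 13 \cdot 288 \left(-3\right) = 51 + 13 \left(-864\right) = 51 - 11232 = -11181$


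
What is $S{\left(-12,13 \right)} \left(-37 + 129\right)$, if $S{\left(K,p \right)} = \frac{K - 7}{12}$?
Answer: $- \frac{437}{3} \approx -145.67$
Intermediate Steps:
$S{\left(K,p \right)} = - \frac{7}{12} + \frac{K}{12}$ ($S{\left(K,p \right)} = \left(K - 7\right) \frac{1}{12} = \left(-7 + K\right) \frac{1}{12} = - \frac{7}{12} + \frac{K}{12}$)
$S{\left(-12,13 \right)} \left(-37 + 129\right) = \left(- \frac{7}{12} + \frac{1}{12} \left(-12\right)\right) \left(-37 + 129\right) = \left(- \frac{7}{12} - 1\right) 92 = \left(- \frac{19}{12}\right) 92 = - \frac{437}{3}$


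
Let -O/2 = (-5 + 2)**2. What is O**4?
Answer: 104976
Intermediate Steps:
O = -18 (O = -2*(-5 + 2)**2 = -2*(-3)**2 = -2*9 = -18)
O**4 = (-18)**4 = 104976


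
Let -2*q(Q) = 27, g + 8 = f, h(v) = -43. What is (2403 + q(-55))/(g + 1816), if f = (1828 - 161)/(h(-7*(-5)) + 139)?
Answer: 229392/175235 ≈ 1.3091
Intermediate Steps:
f = 1667/96 (f = (1828 - 161)/(-43 + 139) = 1667/96 ≈ 17.365)
g = 899/96 (g = -8 + 1667/96 = 899/96 ≈ 9.3646)
q(Q) = -27/2 (q(Q) = -½*27 = -27/2)
(2403 + q(-55))/(g + 1816) = (2403 - 27/2)/(899/96 + 1816) = 4779/(2*(175235/96)) = (4779/2)*(96/175235) = 229392/175235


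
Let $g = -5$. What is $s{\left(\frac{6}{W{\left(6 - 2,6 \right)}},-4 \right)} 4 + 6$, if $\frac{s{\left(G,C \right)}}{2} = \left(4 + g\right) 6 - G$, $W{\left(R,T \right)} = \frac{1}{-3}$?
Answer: $102$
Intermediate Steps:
$W{\left(R,T \right)} = - \frac{1}{3}$
$s{\left(G,C \right)} = -12 - 2 G$ ($s{\left(G,C \right)} = 2 \left(\left(4 - 5\right) 6 - G\right) = 2 \left(\left(-1\right) 6 - G\right) = 2 \left(-6 - G\right) = -12 - 2 G$)
$s{\left(\frac{6}{W{\left(6 - 2,6 \right)}},-4 \right)} 4 + 6 = \left(-12 - 2 \frac{6}{- \frac{1}{3}}\right) 4 + 6 = \left(-12 - 2 \cdot 6 \left(-3\right)\right) 4 + 6 = \left(-12 - -36\right) 4 + 6 = \left(-12 + 36\right) 4 + 6 = 24 \cdot 4 + 6 = 96 + 6 = 102$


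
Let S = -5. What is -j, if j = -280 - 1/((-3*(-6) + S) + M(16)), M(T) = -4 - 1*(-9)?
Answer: 5041/18 ≈ 280.06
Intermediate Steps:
M(T) = 5 (M(T) = -4 + 9 = 5)
j = -5041/18 (j = -280 - 1/((-3*(-6) - 5) + 5) = -280 - 1/((18 - 5) + 5) = -280 - 1/(13 + 5) = -280 - 1/18 = -5041/18 ≈ -280.06)
-j = -1*(-5041/18) = 5041/18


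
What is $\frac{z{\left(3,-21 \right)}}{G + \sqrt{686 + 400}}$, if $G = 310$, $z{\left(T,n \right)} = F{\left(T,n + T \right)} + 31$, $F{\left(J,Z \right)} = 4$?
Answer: $\frac{5425}{47507} - \frac{35 \sqrt{1086}}{95014} \approx 0.10205$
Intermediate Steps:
$z{\left(T,n \right)} = 35$ ($z{\left(T,n \right)} = 4 + 31 = 35$)
$\frac{z{\left(3,-21 \right)}}{G + \sqrt{686 + 400}} = \frac{35}{310 + \sqrt{686 + 400}} = \frac{35}{310 + \sqrt{1086}}$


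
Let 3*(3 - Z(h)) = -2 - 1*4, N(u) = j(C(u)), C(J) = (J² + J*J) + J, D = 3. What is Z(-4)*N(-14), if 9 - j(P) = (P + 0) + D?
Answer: -1860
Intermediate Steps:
C(J) = J + 2*J² (C(J) = (J² + J²) + J = 2*J² + J = J + 2*J²)
j(P) = 6 - P (j(P) = 9 - ((P + 0) + 3) = 9 - (P + 3) = 9 - (3 + P) = 9 + (-3 - P) = 6 - P)
N(u) = 6 - u*(1 + 2*u)
Z(h) = 5 (Z(h) = 3 - (-2 - 1*4)/3 = 3 - (-2 - 4)/3 = 3 - ⅓*(-6) = 3 + 2 = 5)
Z(-4)*N(-14) = 5*(6 - 1*(-14)*(1 + 2*(-14))) = 5*(6 - 1*(-14)*(1 - 28)) = 5*(6 - 1*(-14)*(-27)) = 5*(6 - 378) = 5*(-372) = -1860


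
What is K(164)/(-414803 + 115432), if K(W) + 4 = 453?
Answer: -449/299371 ≈ -0.0014998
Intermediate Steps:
K(W) = 449 (K(W) = -4 + 453 = 449)
K(164)/(-414803 + 115432) = 449/(-414803 + 115432) = 449/(-299371) = 449*(-1/299371) = -449/299371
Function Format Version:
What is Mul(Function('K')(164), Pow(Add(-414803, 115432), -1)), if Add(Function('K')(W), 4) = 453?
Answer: Rational(-449, 299371) ≈ -0.0014998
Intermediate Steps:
Function('K')(W) = 449 (Function('K')(W) = Add(-4, 453) = 449)
Mul(Function('K')(164), Pow(Add(-414803, 115432), -1)) = Mul(449, Pow(Add(-414803, 115432), -1)) = Mul(449, Pow(-299371, -1)) = Mul(449, Rational(-1, 299371)) = Rational(-449, 299371)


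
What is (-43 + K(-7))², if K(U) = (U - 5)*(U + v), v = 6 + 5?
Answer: 8281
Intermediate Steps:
v = 11
K(U) = (-5 + U)*(11 + U) (K(U) = (U - 5)*(U + 11) = (-5 + U)*(11 + U))
(-43 + K(-7))² = (-43 + (-55 + (-7)² + 6*(-7)))² = (-43 + (-55 + 49 - 42))² = (-43 - 48)² = (-91)² = 8281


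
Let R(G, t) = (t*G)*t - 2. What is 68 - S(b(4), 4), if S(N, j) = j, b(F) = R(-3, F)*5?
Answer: 64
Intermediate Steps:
R(G, t) = -2 + G*t**2 (R(G, t) = (G*t)*t - 2 = G*t**2 - 2 = -2 + G*t**2)
b(F) = -10 - 15*F**2 (b(F) = (-2 - 3*F**2)*5 = -10 - 15*F**2)
68 - S(b(4), 4) = 68 - 1*4 = 68 - 4 = 64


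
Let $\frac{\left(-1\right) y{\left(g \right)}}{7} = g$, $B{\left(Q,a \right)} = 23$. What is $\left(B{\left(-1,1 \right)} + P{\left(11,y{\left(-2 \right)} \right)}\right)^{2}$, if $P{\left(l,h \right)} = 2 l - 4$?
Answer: $1681$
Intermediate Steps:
$y{\left(g \right)} = - 7 g$
$P{\left(l,h \right)} = -4 + 2 l$
$\left(B{\left(-1,1 \right)} + P{\left(11,y{\left(-2 \right)} \right)}\right)^{2} = \left(23 + \left(-4 + 2 \cdot 11\right)\right)^{2} = \left(23 + \left(-4 + 22\right)\right)^{2} = \left(23 + 18\right)^{2} = 41^{2} = 1681$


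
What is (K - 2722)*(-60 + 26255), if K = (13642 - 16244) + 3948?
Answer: -36044320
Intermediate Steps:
K = 1346 (K = -2602 + 3948 = 1346)
(K - 2722)*(-60 + 26255) = (1346 - 2722)*(-60 + 26255) = -1376*26195 = -36044320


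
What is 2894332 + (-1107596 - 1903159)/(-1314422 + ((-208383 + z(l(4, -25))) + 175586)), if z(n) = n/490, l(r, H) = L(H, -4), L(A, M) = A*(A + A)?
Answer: 191065439808187/66013606 ≈ 2.8943e+6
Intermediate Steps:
L(A, M) = 2*A² (L(A, M) = A*(2*A) = 2*A²)
l(r, H) = 2*H²
z(n) = n/490 (z(n) = n*(1/490) = n/490)
2894332 + (-1107596 - 1903159)/(-1314422 + ((-208383 + z(l(4, -25))) + 175586)) = 2894332 + (-1107596 - 1903159)/(-1314422 + ((-208383 + (2*(-25)²)/490) + 175586)) = 2894332 - 3010755/(-1314422 + ((-208383 + (2*625)/490) + 175586)) = 2894332 - 3010755/(-1314422 + ((-208383 + (1/490)*1250) + 175586)) = 2894332 - 3010755/(-1314422 + ((-208383 + 125/49) + 175586)) = 2894332 - 3010755/(-1314422 + (-10210642/49 + 175586)) = 2894332 - 3010755/(-1314422 - 1606928/49) = 2894332 - 3010755/(-66013606/49) = 2894332 - 3010755*(-49/66013606) = 2894332 + 147526995/66013606 = 191065439808187/66013606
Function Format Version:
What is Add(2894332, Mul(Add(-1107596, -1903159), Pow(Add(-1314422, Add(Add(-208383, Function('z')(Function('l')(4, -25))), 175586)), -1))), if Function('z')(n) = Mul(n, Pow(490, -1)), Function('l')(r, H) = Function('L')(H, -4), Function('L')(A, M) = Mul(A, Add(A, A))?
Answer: Rational(191065439808187, 66013606) ≈ 2.8943e+6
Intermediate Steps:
Function('L')(A, M) = Mul(2, Pow(A, 2)) (Function('L')(A, M) = Mul(A, Mul(2, A)) = Mul(2, Pow(A, 2)))
Function('l')(r, H) = Mul(2, Pow(H, 2))
Function('z')(n) = Mul(Rational(1, 490), n) (Function('z')(n) = Mul(n, Rational(1, 490)) = Mul(Rational(1, 490), n))
Add(2894332, Mul(Add(-1107596, -1903159), Pow(Add(-1314422, Add(Add(-208383, Function('z')(Function('l')(4, -25))), 175586)), -1))) = Add(2894332, Mul(Add(-1107596, -1903159), Pow(Add(-1314422, Add(Add(-208383, Mul(Rational(1, 490), Mul(2, Pow(-25, 2)))), 175586)), -1))) = Add(2894332, Mul(-3010755, Pow(Add(-1314422, Add(Add(-208383, Mul(Rational(1, 490), Mul(2, 625))), 175586)), -1))) = Add(2894332, Mul(-3010755, Pow(Add(-1314422, Add(Add(-208383, Mul(Rational(1, 490), 1250)), 175586)), -1))) = Add(2894332, Mul(-3010755, Pow(Add(-1314422, Add(Add(-208383, Rational(125, 49)), 175586)), -1))) = Add(2894332, Mul(-3010755, Pow(Add(-1314422, Add(Rational(-10210642, 49), 175586)), -1))) = Add(2894332, Mul(-3010755, Pow(Add(-1314422, Rational(-1606928, 49)), -1))) = Add(2894332, Mul(-3010755, Pow(Rational(-66013606, 49), -1))) = Add(2894332, Mul(-3010755, Rational(-49, 66013606))) = Add(2894332, Rational(147526995, 66013606)) = Rational(191065439808187, 66013606)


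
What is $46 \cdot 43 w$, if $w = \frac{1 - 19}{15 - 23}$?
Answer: $\frac{8901}{2} \approx 4450.5$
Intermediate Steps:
$w = \frac{9}{4}$ ($w = - \frac{18}{-8} = \left(-18\right) \left(- \frac{1}{8}\right) = \frac{9}{4} \approx 2.25$)
$46 \cdot 43 w = 46 \cdot 43 \cdot \frac{9}{4} = 1978 \cdot \frac{9}{4} = \frac{8901}{2}$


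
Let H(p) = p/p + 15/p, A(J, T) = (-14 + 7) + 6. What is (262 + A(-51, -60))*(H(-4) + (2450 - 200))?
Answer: 2346129/4 ≈ 5.8653e+5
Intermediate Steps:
A(J, T) = -1 (A(J, T) = -7 + 6 = -1)
H(p) = 1 + 15/p
(262 + A(-51, -60))*(H(-4) + (2450 - 200)) = (262 - 1)*((15 - 4)/(-4) + (2450 - 200)) = 261*(-¼*11 + 2250) = 261*(-11/4 + 2250) = 261*(8989/4) = 2346129/4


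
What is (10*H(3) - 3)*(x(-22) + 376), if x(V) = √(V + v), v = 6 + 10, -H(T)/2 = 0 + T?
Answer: -23688 - 63*I*√6 ≈ -23688.0 - 154.32*I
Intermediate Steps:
H(T) = -2*T (H(T) = -2*(0 + T) = -2*T)
v = 16
x(V) = √(16 + V) (x(V) = √(V + 16) = √(16 + V))
(10*H(3) - 3)*(x(-22) + 376) = (10*(-2*3) - 3)*(√(16 - 22) + 376) = (10*(-6) - 3)*(√(-6) + 376) = (-60 - 3)*(I*√6 + 376) = -63*(376 + I*√6) = -23688 - 63*I*√6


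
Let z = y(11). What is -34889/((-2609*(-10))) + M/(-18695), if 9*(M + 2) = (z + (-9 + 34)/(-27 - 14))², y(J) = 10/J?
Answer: -5306308484997/3968374256902 ≈ -1.3371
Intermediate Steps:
z = 10/11 ≈ 0.90909
M = -404777/203401 (M = -2 + (10/11 + (-9 + 34)/(-27 - 14))²/9 = -2 + (10/11 + 25/(-41))²/9 = -2 + (10/11 + 25*(-1/41))²/9 = -2 + (10/11 - 25/41)²/9 = -2 + (135/451)²/9 = -2 + (⅑)*(18225/203401) = -2 + 2025/203401 = -404777/203401 ≈ -1.9900)
-34889/((-2609*(-10))) + M/(-18695) = -34889/((-2609*(-10))) - 404777/203401/(-18695) = -34889/26090 - 404777/203401*(-1/18695) = -34889*1/26090 + 404777/3802581695 = -34889/26090 + 404777/3802581695 = -5306308484997/3968374256902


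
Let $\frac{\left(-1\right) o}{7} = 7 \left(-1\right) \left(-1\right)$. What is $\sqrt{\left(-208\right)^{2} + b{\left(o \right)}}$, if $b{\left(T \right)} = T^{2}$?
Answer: $\sqrt{45665} \approx 213.69$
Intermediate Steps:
$o = -49$ ($o = - 7 \cdot 7 \left(-1\right) \left(-1\right) = - 7 \left(\left(-7\right) \left(-1\right)\right) = \left(-7\right) 7 = -49$)
$\sqrt{\left(-208\right)^{2} + b{\left(o \right)}} = \sqrt{\left(-208\right)^{2} + \left(-49\right)^{2}} = \sqrt{43264 + 2401} = \sqrt{45665}$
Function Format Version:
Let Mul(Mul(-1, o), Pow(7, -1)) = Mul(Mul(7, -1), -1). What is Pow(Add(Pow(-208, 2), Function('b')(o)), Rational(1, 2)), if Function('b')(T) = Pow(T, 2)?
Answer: Pow(45665, Rational(1, 2)) ≈ 213.69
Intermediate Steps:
o = -49 (o = Mul(-7, Mul(Mul(7, -1), -1)) = Mul(-7, Mul(-7, -1)) = Mul(-7, 7) = -49)
Pow(Add(Pow(-208, 2), Function('b')(o)), Rational(1, 2)) = Pow(Add(Pow(-208, 2), Pow(-49, 2)), Rational(1, 2)) = Pow(Add(43264, 2401), Rational(1, 2)) = Pow(45665, Rational(1, 2))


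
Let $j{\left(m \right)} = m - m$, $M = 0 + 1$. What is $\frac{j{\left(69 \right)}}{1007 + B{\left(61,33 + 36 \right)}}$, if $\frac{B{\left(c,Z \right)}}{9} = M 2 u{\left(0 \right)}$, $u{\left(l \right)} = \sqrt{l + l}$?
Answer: $0$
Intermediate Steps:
$u{\left(l \right)} = \sqrt{2} \sqrt{l}$ ($u{\left(l \right)} = \sqrt{2 l} = \sqrt{2} \sqrt{l}$)
$M = 1$
$B{\left(c,Z \right)} = 0$ ($B{\left(c,Z \right)} = 9 \cdot 1 \cdot 2 \sqrt{2} \sqrt{0} = 9 \cdot 2 \sqrt{2} \cdot 0 = 9 \cdot 2 \cdot 0 = 9 \cdot 0 = 0$)
$j{\left(m \right)} = 0$
$\frac{j{\left(69 \right)}}{1007 + B{\left(61,33 + 36 \right)}} = \frac{0}{1007 + 0} = \frac{0}{1007} = 0 \cdot \frac{1}{1007} = 0$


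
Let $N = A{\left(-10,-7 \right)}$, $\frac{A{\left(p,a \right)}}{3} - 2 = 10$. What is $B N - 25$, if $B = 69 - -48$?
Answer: $4187$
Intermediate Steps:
$A{\left(p,a \right)} = 36$ ($A{\left(p,a \right)} = 6 + 3 \cdot 10 = 6 + 30 = 36$)
$N = 36$
$B = 117$ ($B = 69 + 48 = 117$)
$B N - 25 = 117 \cdot 36 - 25 = 4212 - 25 = 4187$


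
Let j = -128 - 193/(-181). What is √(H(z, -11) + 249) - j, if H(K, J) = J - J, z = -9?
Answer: 22975/181 + √249 ≈ 142.71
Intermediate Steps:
H(K, J) = 0
j = -22975/181 (j = -128 - 193*(-1/181) = -128 + 193/181 = -22975/181 ≈ -126.93)
√(H(z, -11) + 249) - j = √(0 + 249) - 1*(-22975/181) = √249 + 22975/181 = 22975/181 + √249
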